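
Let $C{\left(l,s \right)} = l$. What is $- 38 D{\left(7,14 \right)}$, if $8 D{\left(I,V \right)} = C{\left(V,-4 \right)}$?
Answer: $- \frac{133}{2} \approx -66.5$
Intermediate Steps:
$D{\left(I,V \right)} = \frac{V}{8}$
$- 38 D{\left(7,14 \right)} = - 38 \cdot \frac{1}{8} \cdot 14 = \left(-38\right) \frac{7}{4} = - \frac{133}{2}$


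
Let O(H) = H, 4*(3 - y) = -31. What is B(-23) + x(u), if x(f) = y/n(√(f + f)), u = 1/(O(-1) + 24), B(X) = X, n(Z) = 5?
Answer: -417/20 ≈ -20.850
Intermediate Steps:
y = 43/4 (y = 3 - ¼*(-31) = 3 + 31/4 = 43/4 ≈ 10.750)
u = 1/23 (u = 1/(-1 + 24) = 1/23 ≈ 0.043478)
x(f) = 43/20 (x(f) = (43/4)/5 = (43/4)*(⅕) = 43/20)
B(-23) + x(u) = -23 + 43/20 = -417/20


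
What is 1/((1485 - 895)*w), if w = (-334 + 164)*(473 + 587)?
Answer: -1/106318000 ≈ -9.4057e-9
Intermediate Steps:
w = -180200 (w = -170*1060 = -180200)
1/((1485 - 895)*w) = 1/((1485 - 895)*(-180200)) = 1/(590*(-180200)) = 1/(-106318000) = -1/106318000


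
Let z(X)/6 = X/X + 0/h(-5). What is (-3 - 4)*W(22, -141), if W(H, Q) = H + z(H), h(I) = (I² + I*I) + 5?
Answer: -196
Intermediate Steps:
h(I) = 5 + 2*I² (h(I) = (I² + I²) + 5 = 2*I² + 5 = 5 + 2*I²)
z(X) = 6 (z(X) = 6*(X/X + 0/(5 + 2*(-5)²)) = 6*(1 + 0/(5 + 2*25)) = 6*(1 + 0/(5 + 50)) = 6*(1 + 0/55) = 6*(1 + 0*(1/55)) = 6*(1 + 0) = 6*1 = 6)
W(H, Q) = 6 + H (W(H, Q) = H + 6 = 6 + H)
(-3 - 4)*W(22, -141) = (-3 - 4)*(6 + 22) = -7*28 = -196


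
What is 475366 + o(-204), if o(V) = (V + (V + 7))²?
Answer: 636167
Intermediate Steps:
o(V) = (7 + 2*V)² (o(V) = (V + (7 + V))² = (7 + 2*V)²)
475366 + o(-204) = 475366 + (7 + 2*(-204))² = 475366 + (7 - 408)² = 475366 + (-401)² = 475366 + 160801 = 636167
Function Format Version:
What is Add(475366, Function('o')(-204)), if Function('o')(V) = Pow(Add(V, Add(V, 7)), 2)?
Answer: 636167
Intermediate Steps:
Function('o')(V) = Pow(Add(7, Mul(2, V)), 2) (Function('o')(V) = Pow(Add(V, Add(7, V)), 2) = Pow(Add(7, Mul(2, V)), 2))
Add(475366, Function('o')(-204)) = Add(475366, Pow(Add(7, Mul(2, -204)), 2)) = Add(475366, Pow(Add(7, -408), 2)) = Add(475366, Pow(-401, 2)) = Add(475366, 160801) = 636167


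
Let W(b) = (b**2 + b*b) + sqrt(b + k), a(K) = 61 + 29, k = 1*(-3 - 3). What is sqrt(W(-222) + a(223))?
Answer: sqrt(98658 + 2*I*sqrt(57)) ≈ 314.1 + 0.024*I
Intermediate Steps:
k = -6 (k = 1*(-6) = -6)
a(K) = 90
W(b) = sqrt(-6 + b) + 2*b**2 (W(b) = (b**2 + b*b) + sqrt(b - 6) = (b**2 + b**2) + sqrt(-6 + b) = 2*b**2 + sqrt(-6 + b) = sqrt(-6 + b) + 2*b**2)
sqrt(W(-222) + a(223)) = sqrt((sqrt(-6 - 222) + 2*(-222)**2) + 90) = sqrt((sqrt(-228) + 2*49284) + 90) = sqrt((2*I*sqrt(57) + 98568) + 90) = sqrt((98568 + 2*I*sqrt(57)) + 90) = sqrt(98658 + 2*I*sqrt(57))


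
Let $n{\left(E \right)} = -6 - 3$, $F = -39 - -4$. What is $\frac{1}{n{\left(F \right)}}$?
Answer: $- \frac{1}{9} \approx -0.11111$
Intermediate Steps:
$F = -35$ ($F = -39 + \left(-10 + 14\right) = -39 + 4 = -35$)
$n{\left(E \right)} = -9$
$\frac{1}{n{\left(F \right)}} = \frac{1}{-9} = - \frac{1}{9}$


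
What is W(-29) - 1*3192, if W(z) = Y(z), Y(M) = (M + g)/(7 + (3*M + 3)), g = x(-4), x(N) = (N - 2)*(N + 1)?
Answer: -22343/7 ≈ -3191.9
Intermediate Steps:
x(N) = (1 + N)*(-2 + N) (x(N) = (-2 + N)*(1 + N) = (1 + N)*(-2 + N))
g = 18 (g = -2 + (-4)² - 1*(-4) = -2 + 16 + 4 = 18)
Y(M) = (18 + M)/(10 + 3*M) (Y(M) = (M + 18)/(7 + (3*M + 3)) = (18 + M)/(7 + (3 + 3*M)) = (18 + M)/(10 + 3*M))
W(z) = (18 + z)/(10 + 3*z)
W(-29) - 1*3192 = (18 - 29)/(10 + 3*(-29)) - 1*3192 = -11/(10 - 87) - 3192 = -11/(-77) - 3192 = -1/77*(-11) - 3192 = ⅐ - 3192 = -22343/7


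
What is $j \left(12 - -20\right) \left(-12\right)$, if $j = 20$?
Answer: $-7680$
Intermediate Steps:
$j \left(12 - -20\right) \left(-12\right) = 20 \left(12 - -20\right) \left(-12\right) = 20 \left(12 + 20\right) \left(-12\right) = 20 \cdot 32 \left(-12\right) = 640 \left(-12\right) = -7680$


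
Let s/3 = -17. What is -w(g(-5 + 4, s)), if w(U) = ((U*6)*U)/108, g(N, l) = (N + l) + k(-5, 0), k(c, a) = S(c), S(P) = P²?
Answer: -81/2 ≈ -40.500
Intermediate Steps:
k(c, a) = c²
s = -51 (s = 3*(-17) = -51)
g(N, l) = 25 + N + l (g(N, l) = (N + l) + (-5)² = (N + l) + 25 = 25 + N + l)
w(U) = U²/18 (w(U) = ((6*U)*U)*(1/108) = (6*U²)*(1/108) = U²/18)
-w(g(-5 + 4, s)) = -(25 + (-5 + 4) - 51)²/18 = -(25 - 1 - 51)²/18 = -(-27)²/18 = -729/18 = -1*81/2 = -81/2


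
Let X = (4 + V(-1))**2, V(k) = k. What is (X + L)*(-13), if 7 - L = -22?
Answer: -494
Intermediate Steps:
L = 29 (L = 7 - 1*(-22) = 7 + 22 = 29)
X = 9 (X = (4 - 1)**2 = 3**2 = 9)
(X + L)*(-13) = (9 + 29)*(-13) = 38*(-13) = -494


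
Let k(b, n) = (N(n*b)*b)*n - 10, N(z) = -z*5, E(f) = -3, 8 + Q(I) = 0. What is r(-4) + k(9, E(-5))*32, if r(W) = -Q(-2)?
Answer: -116952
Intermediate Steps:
Q(I) = -8 (Q(I) = -8 + 0 = -8)
r(W) = 8 (r(W) = -1*(-8) = 8)
N(z) = -5*z
k(b, n) = -10 - 5*b²*n² (k(b, n) = ((-5*n*b)*b)*n - 10 = ((-5*b*n)*b)*n - 10 = (-5*n*b²)*n - 10 = -5*b²*n² - 10 = -10 - 5*b²*n²)
r(-4) + k(9, E(-5))*32 = 8 + (-10 - 5*9²*(-3)²)*32 = 8 + (-10 - 5*81*9)*32 = 8 + (-10 - 3645)*32 = 8 - 3655*32 = 8 - 116960 = -116952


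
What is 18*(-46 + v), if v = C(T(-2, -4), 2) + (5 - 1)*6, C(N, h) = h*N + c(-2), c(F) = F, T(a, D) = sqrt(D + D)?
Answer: -432 + 72*I*sqrt(2) ≈ -432.0 + 101.82*I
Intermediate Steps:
T(a, D) = sqrt(2)*sqrt(D) (T(a, D) = sqrt(2*D) = sqrt(2)*sqrt(D))
C(N, h) = -2 + N*h (C(N, h) = h*N - 2 = N*h - 2 = -2 + N*h)
v = 22 + 4*I*sqrt(2) (v = (-2 + (sqrt(2)*sqrt(-4))*2) + (5 - 1)*6 = (-2 + (sqrt(2)*(2*I))*2) + 4*6 = (-2 + (2*I*sqrt(2))*2) + 24 = (-2 + 4*I*sqrt(2)) + 24 = 22 + 4*I*sqrt(2) ≈ 22.0 + 5.6569*I)
18*(-46 + v) = 18*(-46 + (22 + 4*I*sqrt(2))) = 18*(-24 + 4*I*sqrt(2)) = -432 + 72*I*sqrt(2)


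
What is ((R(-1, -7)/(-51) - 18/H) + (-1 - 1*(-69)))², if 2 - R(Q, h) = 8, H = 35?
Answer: 1617970176/354025 ≈ 4570.2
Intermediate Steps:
R(Q, h) = -6 (R(Q, h) = 2 - 1*8 = 2 - 8 = -6)
((R(-1, -7)/(-51) - 18/H) + (-1 - 1*(-69)))² = ((-6/(-51) - 18/35) + (-1 - 1*(-69)))² = ((-6*(-1/51) - 18*1/35) + (-1 + 69))² = ((2/17 - 18/35) + 68)² = (-236/595 + 68)² = (40224/595)² = 1617970176/354025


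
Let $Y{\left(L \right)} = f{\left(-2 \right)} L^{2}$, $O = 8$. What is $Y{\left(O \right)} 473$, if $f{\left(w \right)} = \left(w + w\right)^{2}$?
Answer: $484352$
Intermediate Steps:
$f{\left(w \right)} = 4 w^{2}$ ($f{\left(w \right)} = \left(2 w\right)^{2} = 4 w^{2}$)
$Y{\left(L \right)} = 16 L^{2}$ ($Y{\left(L \right)} = 4 \left(-2\right)^{2} L^{2} = 4 \cdot 4 L^{2} = 16 L^{2}$)
$Y{\left(O \right)} 473 = 16 \cdot 8^{2} \cdot 473 = 16 \cdot 64 \cdot 473 = 1024 \cdot 473 = 484352$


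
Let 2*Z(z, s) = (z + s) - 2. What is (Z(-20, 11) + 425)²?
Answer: 703921/4 ≈ 1.7598e+5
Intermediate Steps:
Z(z, s) = -1 + s/2 + z/2 (Z(z, s) = ((z + s) - 2)/2 = ((s + z) - 2)/2 = (-2 + s + z)/2 = -1 + s/2 + z/2)
(Z(-20, 11) + 425)² = ((-1 + (½)*11 + (½)*(-20)) + 425)² = ((-1 + 11/2 - 10) + 425)² = (-11/2 + 425)² = (839/2)² = 703921/4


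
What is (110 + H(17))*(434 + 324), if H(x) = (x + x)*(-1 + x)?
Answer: 495732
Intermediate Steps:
H(x) = 2*x*(-1 + x) (H(x) = (2*x)*(-1 + x) = 2*x*(-1 + x))
(110 + H(17))*(434 + 324) = (110 + 2*17*(-1 + 17))*(434 + 324) = (110 + 2*17*16)*758 = (110 + 544)*758 = 654*758 = 495732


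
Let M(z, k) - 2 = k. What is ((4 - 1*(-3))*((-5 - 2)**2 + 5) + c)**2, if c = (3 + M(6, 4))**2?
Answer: 210681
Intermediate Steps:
M(z, k) = 2 + k
c = 81 (c = (3 + (2 + 4))**2 = (3 + 6)**2 = 9**2 = 81)
((4 - 1*(-3))*((-5 - 2)**2 + 5) + c)**2 = ((4 - 1*(-3))*((-5 - 2)**2 + 5) + 81)**2 = ((4 + 3)*((-7)**2 + 5) + 81)**2 = (7*(49 + 5) + 81)**2 = (7*54 + 81)**2 = (378 + 81)**2 = 459**2 = 210681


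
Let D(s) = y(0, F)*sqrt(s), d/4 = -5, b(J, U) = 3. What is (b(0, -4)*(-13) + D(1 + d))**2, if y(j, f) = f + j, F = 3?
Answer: 1350 - 234*I*sqrt(19) ≈ 1350.0 - 1020.0*I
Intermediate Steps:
d = -20 (d = 4*(-5) = -20)
D(s) = 3*sqrt(s) (D(s) = (3 + 0)*sqrt(s) = 3*sqrt(s))
(b(0, -4)*(-13) + D(1 + d))**2 = (3*(-13) + 3*sqrt(1 - 20))**2 = (-39 + 3*sqrt(-19))**2 = (-39 + 3*(I*sqrt(19)))**2 = (-39 + 3*I*sqrt(19))**2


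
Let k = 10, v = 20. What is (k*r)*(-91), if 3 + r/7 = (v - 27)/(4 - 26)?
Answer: 187915/11 ≈ 17083.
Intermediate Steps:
r = -413/22 (r = -21 + 7*((20 - 27)/(4 - 26)) = -21 + 7*(-7/(-22)) = -21 + 7*(-7*(-1/22)) = -21 + 7*(7/22) = -21 + 49/22 = -413/22 ≈ -18.773)
(k*r)*(-91) = (10*(-413/22))*(-91) = -2065/11*(-91) = 187915/11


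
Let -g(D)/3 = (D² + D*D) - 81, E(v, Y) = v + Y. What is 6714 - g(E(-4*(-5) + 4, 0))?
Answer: 9927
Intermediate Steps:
E(v, Y) = Y + v
g(D) = 243 - 6*D² (g(D) = -3*((D² + D*D) - 81) = -3*((D² + D²) - 81) = -3*(2*D² - 81) = -3*(-81 + 2*D²) = 243 - 6*D²)
6714 - g(E(-4*(-5) + 4, 0)) = 6714 - (243 - 6*(0 + (-4*(-5) + 4))²) = 6714 - (243 - 6*(0 + (20 + 4))²) = 6714 - (243 - 6*(0 + 24)²) = 6714 - (243 - 6*24²) = 6714 - (243 - 6*576) = 6714 - (243 - 3456) = 6714 - 1*(-3213) = 6714 + 3213 = 9927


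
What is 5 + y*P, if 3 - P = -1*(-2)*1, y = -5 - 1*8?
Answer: -8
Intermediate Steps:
y = -13 (y = -5 - 8 = -13)
P = 1 (P = 3 - (-1*(-2)) = 3 - 2 = 1)
5 + y*P = 5 - 13*1 = 5 - 13 = -8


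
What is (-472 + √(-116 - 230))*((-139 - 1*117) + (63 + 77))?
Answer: 54752 - 116*I*√346 ≈ 54752.0 - 2157.7*I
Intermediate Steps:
(-472 + √(-116 - 230))*((-139 - 1*117) + (63 + 77)) = (-472 + √(-346))*((-139 - 117) + 140) = (-472 + I*√346)*(-256 + 140) = (-472 + I*√346)*(-116) = 54752 - 116*I*√346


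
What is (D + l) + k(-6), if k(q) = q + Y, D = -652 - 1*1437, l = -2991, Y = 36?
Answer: -5050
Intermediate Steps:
D = -2089 (D = -652 - 1437 = -2089)
k(q) = 36 + q (k(q) = q + 36 = 36 + q)
(D + l) + k(-6) = (-2089 - 2991) + (36 - 6) = -5080 + 30 = -5050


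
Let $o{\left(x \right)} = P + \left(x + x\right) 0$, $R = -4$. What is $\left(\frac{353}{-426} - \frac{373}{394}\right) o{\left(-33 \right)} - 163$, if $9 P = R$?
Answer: $- \frac{61258807}{377649} \approx -162.21$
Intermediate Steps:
$P = - \frac{4}{9}$ ($P = \frac{1}{9} \left(-4\right) = - \frac{4}{9} \approx -0.44444$)
$o{\left(x \right)} = - \frac{4}{9}$ ($o{\left(x \right)} = - \frac{4}{9} + \left(x + x\right) 0 = - \frac{4}{9} + 2 x 0 = - \frac{4}{9} + 0 = - \frac{4}{9}$)
$\left(\frac{353}{-426} - \frac{373}{394}\right) o{\left(-33 \right)} - 163 = \left(\frac{353}{-426} - \frac{373}{394}\right) \left(- \frac{4}{9}\right) - 163 = \left(353 \left(- \frac{1}{426}\right) - \frac{373}{394}\right) \left(- \frac{4}{9}\right) - 163 = \left(- \frac{353}{426} - \frac{373}{394}\right) \left(- \frac{4}{9}\right) - 163 = \left(- \frac{74495}{41961}\right) \left(- \frac{4}{9}\right) - 163 = \frac{297980}{377649} - 163 = - \frac{61258807}{377649}$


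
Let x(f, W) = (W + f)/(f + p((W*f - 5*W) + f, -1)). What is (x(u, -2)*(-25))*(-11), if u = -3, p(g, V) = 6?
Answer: -1375/3 ≈ -458.33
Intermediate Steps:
x(f, W) = (W + f)/(6 + f) (x(f, W) = (W + f)/(f + 6) = (W + f)/(6 + f))
(x(u, -2)*(-25))*(-11) = (((-2 - 3)/(6 - 3))*(-25))*(-11) = ((-5/3)*(-25))*(-11) = (((1/3)*(-5))*(-25))*(-11) = -5/3*(-25)*(-11) = (125/3)*(-11) = -1375/3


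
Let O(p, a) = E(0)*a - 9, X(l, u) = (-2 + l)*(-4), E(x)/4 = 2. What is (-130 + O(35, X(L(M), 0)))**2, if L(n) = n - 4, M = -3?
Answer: 22201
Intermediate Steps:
E(x) = 8 (E(x) = 4*2 = 8)
L(n) = -4 + n
X(l, u) = 8 - 4*l
O(p, a) = -9 + 8*a (O(p, a) = 8*a - 9 = -9 + 8*a)
(-130 + O(35, X(L(M), 0)))**2 = (-130 + (-9 + 8*(8 - 4*(-4 - 3))))**2 = (-130 + (-9 + 8*(8 - 4*(-7))))**2 = (-130 + (-9 + 8*(8 + 28)))**2 = (-130 + (-9 + 8*36))**2 = (-130 + (-9 + 288))**2 = (-130 + 279)**2 = 149**2 = 22201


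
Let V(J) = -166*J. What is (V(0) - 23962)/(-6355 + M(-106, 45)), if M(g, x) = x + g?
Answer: 11981/3208 ≈ 3.7347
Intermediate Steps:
M(g, x) = g + x
(V(0) - 23962)/(-6355 + M(-106, 45)) = (-166*0 - 23962)/(-6355 + (-106 + 45)) = (0 - 23962)/(-6355 - 61) = -23962/(-6416) = -23962*(-1/6416) = 11981/3208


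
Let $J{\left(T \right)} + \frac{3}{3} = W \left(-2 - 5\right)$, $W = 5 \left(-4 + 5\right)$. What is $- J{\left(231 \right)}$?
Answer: $36$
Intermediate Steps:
$W = 5$ ($W = 5 \cdot 1 = 5$)
$J{\left(T \right)} = -36$ ($J{\left(T \right)} = -1 + 5 \left(-2 - 5\right) = -1 + 5 \left(-7\right) = -1 - 35 = -36$)
$- J{\left(231 \right)} = \left(-1\right) \left(-36\right) = 36$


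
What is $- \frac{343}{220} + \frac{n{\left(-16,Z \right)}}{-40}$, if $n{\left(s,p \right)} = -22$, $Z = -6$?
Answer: $- \frac{111}{110} \approx -1.0091$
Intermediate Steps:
$- \frac{343}{220} + \frac{n{\left(-16,Z \right)}}{-40} = - \frac{343}{220} - \frac{22}{-40} = \left(-343\right) \frac{1}{220} - - \frac{11}{20} = - \frac{343}{220} + \frac{11}{20} = - \frac{111}{110}$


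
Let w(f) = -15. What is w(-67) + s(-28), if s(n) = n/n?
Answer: -14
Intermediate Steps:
s(n) = 1
w(-67) + s(-28) = -15 + 1 = -14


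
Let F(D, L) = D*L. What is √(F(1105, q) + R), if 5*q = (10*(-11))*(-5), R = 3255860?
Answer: √3377410 ≈ 1837.8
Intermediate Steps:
q = 110 (q = ((10*(-11))*(-5))/5 = (-110*(-5))/5 = (⅕)*550 = 110)
√(F(1105, q) + R) = √(1105*110 + 3255860) = √(121550 + 3255860) = √3377410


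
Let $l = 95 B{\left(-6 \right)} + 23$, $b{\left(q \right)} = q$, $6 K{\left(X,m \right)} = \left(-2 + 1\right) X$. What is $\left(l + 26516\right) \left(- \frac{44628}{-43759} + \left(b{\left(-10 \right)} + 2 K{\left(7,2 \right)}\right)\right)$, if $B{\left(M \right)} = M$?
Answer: $- \frac{38569132831}{131277} \approx -2.938 \cdot 10^{5}$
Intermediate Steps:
$K{\left(X,m \right)} = - \frac{X}{6}$ ($K{\left(X,m \right)} = \frac{\left(-2 + 1\right) X}{6} = \frac{\left(-1\right) X}{6} = - \frac{X}{6}$)
$l = -547$ ($l = 95 \left(-6\right) + 23 = -570 + 23 = -547$)
$\left(l + 26516\right) \left(- \frac{44628}{-43759} + \left(b{\left(-10 \right)} + 2 K{\left(7,2 \right)}\right)\right) = \left(-547 + 26516\right) \left(- \frac{44628}{-43759} - \left(10 - 2 \left(\left(- \frac{1}{6}\right) 7\right)\right)\right) = 25969 \left(\left(-44628\right) \left(- \frac{1}{43759}\right) + \left(-10 + 2 \left(- \frac{7}{6}\right)\right)\right) = 25969 \left(\frac{44628}{43759} - \frac{37}{3}\right) = 25969 \left(- \frac{1485199}{131277}\right) = - \frac{38569132831}{131277}$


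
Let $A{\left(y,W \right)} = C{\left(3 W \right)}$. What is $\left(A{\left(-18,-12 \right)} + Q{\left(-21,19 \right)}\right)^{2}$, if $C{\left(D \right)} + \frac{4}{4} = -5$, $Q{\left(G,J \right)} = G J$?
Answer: $164025$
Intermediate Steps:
$C{\left(D \right)} = -6$ ($C{\left(D \right)} = -1 - 5 = -6$)
$A{\left(y,W \right)} = -6$
$\left(A{\left(-18,-12 \right)} + Q{\left(-21,19 \right)}\right)^{2} = \left(-6 - 399\right)^{2} = \left(-405\right)^{2} = 164025$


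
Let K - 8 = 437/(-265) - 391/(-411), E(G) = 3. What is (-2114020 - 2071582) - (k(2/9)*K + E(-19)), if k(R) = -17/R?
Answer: -151938108661/36305 ≈ -4.1850e+6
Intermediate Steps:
K = 795328/108915 (K = 8 + (437/(-265) - 391/(-411)) = 8 + (437*(-1/265) - 391*(-1/411)) = 8 + (-437/265 + 391/411) = 8 - 75992/108915 = 795328/108915 ≈ 7.3023)
(-2114020 - 2071582) - (k(2/9)*K + E(-19)) = (-2114020 - 2071582) - (-17/(2/9)*(795328/108915) + 3) = -4185602 - (-17/(2*(⅑))*(795328/108915) + 3) = -4185602 - (-17/2/9*(795328/108915) + 3) = -4185602 - (-17*9/2*(795328/108915) + 3) = -4185602 - (-153/2*795328/108915 + 3) = -4185602 - (-20280864/36305 + 3) = -4185602 - 1*(-20171949/36305) = -4185602 + 20171949/36305 = -151938108661/36305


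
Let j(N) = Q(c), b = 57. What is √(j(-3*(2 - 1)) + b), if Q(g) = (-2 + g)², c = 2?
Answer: √57 ≈ 7.5498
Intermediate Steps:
j(N) = 0 (j(N) = (-2 + 2)² = 0² = 0)
√(j(-3*(2 - 1)) + b) = √(0 + 57) = √57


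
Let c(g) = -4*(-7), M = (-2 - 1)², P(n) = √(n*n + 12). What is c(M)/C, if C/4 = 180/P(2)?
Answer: 7/45 ≈ 0.15556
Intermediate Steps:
P(n) = √(12 + n²) (P(n) = √(n² + 12) = √(12 + n²))
M = 9 (M = (-3)² = 9)
c(g) = 28
C = 180 (C = 4*(180/(√(12 + 2²))) = 4*(180/(√(12 + 4))) = 4*(180/(√16)) = 4*(180/4) = 4*(180*(¼)) = 4*45 = 180)
c(M)/C = 28/180 = 28*(1/180) = 7/45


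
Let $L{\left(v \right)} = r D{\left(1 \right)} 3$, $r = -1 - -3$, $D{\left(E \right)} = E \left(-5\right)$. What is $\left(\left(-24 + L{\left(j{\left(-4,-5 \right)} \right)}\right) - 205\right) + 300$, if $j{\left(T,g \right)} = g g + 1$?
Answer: $41$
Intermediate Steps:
$j{\left(T,g \right)} = 1 + g^{2}$ ($j{\left(T,g \right)} = g^{2} + 1 = 1 + g^{2}$)
$D{\left(E \right)} = - 5 E$
$r = 2$ ($r = -1 + 3 = 2$)
$L{\left(v \right)} = -30$ ($L{\left(v \right)} = 2 \left(\left(-5\right) 1\right) 3 = 2 \left(-5\right) 3 = \left(-10\right) 3 = -30$)
$\left(\left(-24 + L{\left(j{\left(-4,-5 \right)} \right)}\right) - 205\right) + 300 = \left(\left(-24 - 30\right) - 205\right) + 300 = \left(-54 - 205\right) + 300 = -259 + 300 = 41$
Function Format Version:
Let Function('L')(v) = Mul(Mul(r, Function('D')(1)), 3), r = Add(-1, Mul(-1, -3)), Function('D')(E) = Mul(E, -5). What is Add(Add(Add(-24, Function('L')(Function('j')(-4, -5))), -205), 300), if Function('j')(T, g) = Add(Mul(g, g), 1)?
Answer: 41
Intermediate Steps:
Function('j')(T, g) = Add(1, Pow(g, 2)) (Function('j')(T, g) = Add(Pow(g, 2), 1) = Add(1, Pow(g, 2)))
Function('D')(E) = Mul(-5, E)
r = 2 (r = Add(-1, 3) = 2)
Function('L')(v) = -30 (Function('L')(v) = Mul(Mul(2, Mul(-5, 1)), 3) = Mul(Mul(2, -5), 3) = Mul(-10, 3) = -30)
Add(Add(Add(-24, Function('L')(Function('j')(-4, -5))), -205), 300) = Add(Add(Add(-24, -30), -205), 300) = Add(Add(-54, -205), 300) = Add(-259, 300) = 41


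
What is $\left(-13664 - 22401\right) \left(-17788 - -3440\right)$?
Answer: $517460620$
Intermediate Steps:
$\left(-13664 - 22401\right) \left(-17788 - -3440\right) = - 36065 \left(-17788 + 3440\right) = \left(-36065\right) \left(-14348\right) = 517460620$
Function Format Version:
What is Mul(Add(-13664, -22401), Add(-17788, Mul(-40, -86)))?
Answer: 517460620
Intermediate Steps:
Mul(Add(-13664, -22401), Add(-17788, Mul(-40, -86))) = Mul(-36065, Add(-17788, 3440)) = Mul(-36065, -14348) = 517460620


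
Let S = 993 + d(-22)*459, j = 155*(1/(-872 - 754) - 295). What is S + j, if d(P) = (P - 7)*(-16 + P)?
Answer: 749725681/1626 ≈ 4.6109e+5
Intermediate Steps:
d(P) = (-16 + P)*(-7 + P) (d(P) = (-7 + P)*(-16 + P) = (-16 + P)*(-7 + P))
j = -74349005/1626 (j = 155*(1/(-1626) - 295) = 155*(-1/1626 - 295) = 155*(-479671/1626) = -74349005/1626 ≈ -45725.)
S = 506811 (S = 993 + (112 + (-22)² - 23*(-22))*459 = 993 + (112 + 484 + 506)*459 = 993 + 1102*459 = 993 + 505818 = 506811)
S + j = 506811 - 74349005/1626 = 749725681/1626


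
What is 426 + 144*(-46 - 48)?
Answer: -13110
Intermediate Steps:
426 + 144*(-46 - 48) = 426 + 144*(-94) = 426 - 13536 = -13110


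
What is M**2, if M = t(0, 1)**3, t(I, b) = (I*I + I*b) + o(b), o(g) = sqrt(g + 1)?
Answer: 8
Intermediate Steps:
o(g) = sqrt(1 + g)
t(I, b) = I**2 + sqrt(1 + b) + I*b (t(I, b) = (I*I + I*b) + sqrt(1 + b) = (I**2 + I*b) + sqrt(1 + b) = I**2 + sqrt(1 + b) + I*b)
M = 2*sqrt(2) (M = (0**2 + sqrt(1 + 1) + 0*1)**3 = (0 + sqrt(2) + 0)**3 = (sqrt(2))**3 = 2*sqrt(2) ≈ 2.8284)
M**2 = (2*sqrt(2))**2 = 8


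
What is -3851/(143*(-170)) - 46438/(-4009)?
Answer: 1144346439/97458790 ≈ 11.742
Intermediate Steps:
-3851/(143*(-170)) - 46438/(-4009) = -3851/(-24310) - 46438*(-1/4009) = -3851*(-1/24310) + 46438/4009 = 3851/24310 + 46438/4009 = 1144346439/97458790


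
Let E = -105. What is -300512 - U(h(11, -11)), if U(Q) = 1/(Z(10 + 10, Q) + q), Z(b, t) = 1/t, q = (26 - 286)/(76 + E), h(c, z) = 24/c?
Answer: -1971058904/6559 ≈ -3.0051e+5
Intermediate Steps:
q = 260/29 (q = (26 - 286)/(76 - 105) = -260/(-29) = -260*(-1/29) = 260/29 ≈ 8.9655)
U(Q) = 1/(260/29 + 1/Q) (U(Q) = 1/(1/Q + 260/29) = 1/(260/29 + 1/Q))
-300512 - U(h(11, -11)) = -300512 - 29*24/11/(29 + 260*(24/11)) = -300512 - 29*24*(1/11)/(29 + 260*(24*(1/11))) = -300512 - 29*24/(11*(29 + 260*(24/11))) = -300512 - 29*24/(11*(29 + 6240/11)) = -300512 - 29*24/(11*6559/11) = -300512 - 29*24*11/(11*6559) = -300512 - 1*696/6559 = -300512 - 696/6559 = -1971058904/6559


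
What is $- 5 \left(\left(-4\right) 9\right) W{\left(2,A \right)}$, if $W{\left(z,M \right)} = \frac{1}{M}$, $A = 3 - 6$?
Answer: $-60$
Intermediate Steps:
$A = -3$ ($A = 3 - 6 = -3$)
$- 5 \left(\left(-4\right) 9\right) W{\left(2,A \right)} = \frac{\left(-5\right) \left(\left(-4\right) 9\right)}{-3} = \left(-5\right) \left(-36\right) \left(- \frac{1}{3}\right) = 180 \left(- \frac{1}{3}\right) = -60$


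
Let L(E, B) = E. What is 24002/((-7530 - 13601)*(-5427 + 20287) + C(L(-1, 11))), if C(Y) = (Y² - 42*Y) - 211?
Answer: -12001/157003414 ≈ -7.6438e-5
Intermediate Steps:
C(Y) = -211 + Y² - 42*Y
24002/((-7530 - 13601)*(-5427 + 20287) + C(L(-1, 11))) = 24002/((-7530 - 13601)*(-5427 + 20287) + (-211 + (-1)² - 42*(-1))) = 24002/(-21131*14860 + (-211 + 1 + 42)) = 24002/(-314006660 - 168) = 24002/(-314006828) = 24002*(-1/314006828) = -12001/157003414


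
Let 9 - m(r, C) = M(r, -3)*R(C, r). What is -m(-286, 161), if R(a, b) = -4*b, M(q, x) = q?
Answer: -327193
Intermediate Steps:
m(r, C) = 9 + 4*r² (m(r, C) = 9 - r*(-4*r) = 9 - (-4)*r² = 9 + 4*r²)
-m(-286, 161) = -(9 + 4*(-286)²) = -(9 + 4*81796) = -(9 + 327184) = -1*327193 = -327193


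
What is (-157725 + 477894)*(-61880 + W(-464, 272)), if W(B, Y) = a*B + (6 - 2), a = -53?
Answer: -11937180996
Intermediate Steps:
W(B, Y) = 4 - 53*B (W(B, Y) = -53*B + (6 - 2) = -53*B + 4 = 4 - 53*B)
(-157725 + 477894)*(-61880 + W(-464, 272)) = (-157725 + 477894)*(-61880 + (4 - 53*(-464))) = 320169*(-61880 + (4 + 24592)) = 320169*(-61880 + 24596) = 320169*(-37284) = -11937180996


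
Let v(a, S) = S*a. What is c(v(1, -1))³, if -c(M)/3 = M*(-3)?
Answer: -729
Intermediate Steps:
c(M) = 9*M (c(M) = -3*M*(-3) = -(-9)*M = 9*M)
c(v(1, -1))³ = (9*(-1*1))³ = (9*(-1))³ = (-9)³ = -729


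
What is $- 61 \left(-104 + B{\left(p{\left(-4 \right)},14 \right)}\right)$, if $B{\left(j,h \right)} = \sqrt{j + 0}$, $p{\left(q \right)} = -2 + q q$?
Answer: $6344 - 61 \sqrt{14} \approx 6115.8$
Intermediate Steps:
$p{\left(q \right)} = -2 + q^{2}$
$B{\left(j,h \right)} = \sqrt{j}$
$- 61 \left(-104 + B{\left(p{\left(-4 \right)},14 \right)}\right) = - 61 \left(-104 + \sqrt{-2 + \left(-4\right)^{2}}\right) = - 61 \left(-104 + \sqrt{-2 + 16}\right) = - 61 \left(-104 + \sqrt{14}\right) = 6344 - 61 \sqrt{14}$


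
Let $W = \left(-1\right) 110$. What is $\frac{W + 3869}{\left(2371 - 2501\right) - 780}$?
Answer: $- \frac{537}{130} \approx -4.1308$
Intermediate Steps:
$W = -110$
$\frac{W + 3869}{\left(2371 - 2501\right) - 780} = \frac{-110 + 3869}{\left(2371 - 2501\right) - 780} = \frac{3759}{-130 - 780} = \frac{3759}{-910} = 3759 \left(- \frac{1}{910}\right) = - \frac{537}{130}$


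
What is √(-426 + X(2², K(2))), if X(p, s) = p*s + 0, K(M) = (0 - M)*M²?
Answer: I*√458 ≈ 21.401*I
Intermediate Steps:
K(M) = -M³ (K(M) = (-M)*M² = -M³)
X(p, s) = p*s
√(-426 + X(2², K(2))) = √(-426 + 2²*(-1*2³)) = √(-426 + 4*(-1*8)) = √(-426 + 4*(-8)) = √(-426 - 32) = √(-458) = I*√458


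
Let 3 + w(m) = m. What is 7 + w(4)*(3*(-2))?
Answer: 1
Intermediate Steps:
w(m) = -3 + m
7 + w(4)*(3*(-2)) = 7 + (-3 + 4)*(3*(-2)) = 7 + 1*(-6) = 7 - 6 = 1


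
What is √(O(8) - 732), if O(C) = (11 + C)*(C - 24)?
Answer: 2*I*√259 ≈ 32.187*I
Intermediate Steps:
O(C) = (-24 + C)*(11 + C) (O(C) = (11 + C)*(-24 + C) = (-24 + C)*(11 + C))
√(O(8) - 732) = √((-264 + 8² - 13*8) - 732) = √((-264 + 64 - 104) - 732) = √(-304 - 732) = √(-1036) = 2*I*√259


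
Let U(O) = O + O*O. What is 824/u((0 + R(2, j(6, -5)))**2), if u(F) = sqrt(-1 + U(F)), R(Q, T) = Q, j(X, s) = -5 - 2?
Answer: 824*sqrt(19)/19 ≈ 189.04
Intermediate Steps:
U(O) = O + O**2
j(X, s) = -7
u(F) = sqrt(-1 + F*(1 + F))
824/u((0 + R(2, j(6, -5)))**2) = 824/(sqrt(-1 + (0 + 2)**2*(1 + (0 + 2)**2))) = 824/(sqrt(-1 + 2**2*(1 + 2**2))) = 824/(sqrt(-1 + 4*(1 + 4))) = 824/(sqrt(-1 + 4*5)) = 824/(sqrt(-1 + 20)) = 824/(sqrt(19)) = 824*(sqrt(19)/19) = 824*sqrt(19)/19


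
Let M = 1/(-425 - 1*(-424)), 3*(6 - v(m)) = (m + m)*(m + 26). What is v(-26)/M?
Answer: -6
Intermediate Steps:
v(m) = 6 - 2*m*(26 + m)/3 (v(m) = 6 - (m + m)*(m + 26)/3 = 6 - 2*m*(26 + m)/3)
M = -1 (M = 1/(-425 + 424) = 1/(-1) = -1)
v(-26)/M = (6 - 52/3*(-26) - 2/3*(-26)**2)/(-1) = (6 + 1352/3 - 2/3*676)*(-1) = (6 + 1352/3 - 1352/3)*(-1) = 6*(-1) = -6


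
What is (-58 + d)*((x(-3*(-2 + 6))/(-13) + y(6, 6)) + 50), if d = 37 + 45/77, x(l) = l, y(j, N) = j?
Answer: -1163280/1001 ≈ -1162.1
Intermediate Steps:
d = 2894/77 (d = 37 + 45*(1/77) = 37 + 45/77 = 2894/77 ≈ 37.584)
(-58 + d)*((x(-3*(-2 + 6))/(-13) + y(6, 6)) + 50) = (-58 + 2894/77)*((-3*(-2 + 6)/(-13) + 6) + 50) = -1572*((-3*4*(-1/13) + 6) + 50)/77 = -1572*((-12*(-1/13) + 6) + 50)/77 = -1572*((12/13 + 6) + 50)/77 = -1572*(90/13 + 50)/77 = -1572/77*740/13 = -1163280/1001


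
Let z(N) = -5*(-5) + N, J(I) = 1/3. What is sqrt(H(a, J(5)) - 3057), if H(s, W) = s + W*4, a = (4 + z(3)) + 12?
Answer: I*sqrt(27105)/3 ≈ 54.879*I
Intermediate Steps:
J(I) = 1/3
z(N) = 25 + N
a = 44 (a = (4 + (25 + 3)) + 12 = (4 + 28) + 12 = 32 + 12 = 44)
H(s, W) = s + 4*W
sqrt(H(a, J(5)) - 3057) = sqrt((44 + 4*(1/3)) - 3057) = sqrt((44 + 4/3) - 3057) = sqrt(136/3 - 3057) = sqrt(-9035/3) = I*sqrt(27105)/3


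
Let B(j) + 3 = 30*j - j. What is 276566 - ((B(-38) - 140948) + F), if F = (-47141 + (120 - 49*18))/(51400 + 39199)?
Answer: 37926510684/90599 ≈ 4.1862e+5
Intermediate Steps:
B(j) = -3 + 29*j (B(j) = -3 + (30*j - j) = -3 + 29*j)
F = -47903/90599 (F = (-47141 + (120 - 882))/90599 = (-47141 - 762)*(1/90599) = -47903*1/90599 = -47903/90599 ≈ -0.52874)
276566 - ((B(-38) - 140948) + F) = 276566 - (((-3 + 29*(-38)) - 140948) - 47903/90599) = 276566 - (((-3 - 1102) - 140948) - 47903/90599) = 276566 - ((-1105 - 140948) - 47903/90599) = 276566 - (-142053 - 47903/90599) = 276566 - 1*(-12869907650/90599) = 276566 + 12869907650/90599 = 37926510684/90599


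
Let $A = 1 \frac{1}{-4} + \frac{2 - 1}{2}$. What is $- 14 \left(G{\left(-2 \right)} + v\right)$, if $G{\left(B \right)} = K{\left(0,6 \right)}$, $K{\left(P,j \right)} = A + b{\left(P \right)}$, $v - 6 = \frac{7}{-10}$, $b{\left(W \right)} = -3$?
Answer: $- \frac{357}{10} \approx -35.7$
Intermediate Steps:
$A = \frac{1}{4}$ ($A = 1 \left(- \frac{1}{4}\right) + 1 \cdot \frac{1}{2} = - \frac{1}{4} + \frac{1}{2} = \frac{1}{4} \approx 0.25$)
$v = \frac{53}{10}$ ($v = 6 + \frac{7}{-10} = 6 + 7 \left(- \frac{1}{10}\right) = 6 - \frac{7}{10} = \frac{53}{10} \approx 5.3$)
$K{\left(P,j \right)} = - \frac{11}{4}$ ($K{\left(P,j \right)} = \frac{1}{4} - 3 = - \frac{11}{4}$)
$G{\left(B \right)} = - \frac{11}{4}$
$- 14 \left(G{\left(-2 \right)} + v\right) = - 14 \left(- \frac{11}{4} + \frac{53}{10}\right) = \left(-14\right) \frac{51}{20} = - \frac{357}{10}$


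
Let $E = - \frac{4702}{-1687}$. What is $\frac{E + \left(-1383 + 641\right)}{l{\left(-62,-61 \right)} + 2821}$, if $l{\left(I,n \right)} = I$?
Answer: $- \frac{1247052}{4654433} \approx -0.26793$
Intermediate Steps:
$E = \frac{4702}{1687}$ ($E = \left(-4702\right) \left(- \frac{1}{1687}\right) = \frac{4702}{1687} \approx 2.7872$)
$\frac{E + \left(-1383 + 641\right)}{l{\left(-62,-61 \right)} + 2821} = \frac{\frac{4702}{1687} + \left(-1383 + 641\right)}{-62 + 2821} = \frac{\frac{4702}{1687} - 742}{2759} = \left(- \frac{1247052}{1687}\right) \frac{1}{2759} = - \frac{1247052}{4654433}$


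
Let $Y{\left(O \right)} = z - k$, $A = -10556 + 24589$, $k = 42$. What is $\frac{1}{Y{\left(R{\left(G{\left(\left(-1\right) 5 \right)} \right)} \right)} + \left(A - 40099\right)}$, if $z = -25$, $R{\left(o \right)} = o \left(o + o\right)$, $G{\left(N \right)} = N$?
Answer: $- \frac{1}{26133} \approx -3.8266 \cdot 10^{-5}$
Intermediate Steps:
$R{\left(o \right)} = 2 o^{2}$ ($R{\left(o \right)} = o 2 o = 2 o^{2}$)
$A = 14033$
$Y{\left(O \right)} = -67$ ($Y{\left(O \right)} = -25 - 42 = -67$)
$\frac{1}{Y{\left(R{\left(G{\left(\left(-1\right) 5 \right)} \right)} \right)} + \left(A - 40099\right)} = \frac{1}{-67 + \left(14033 - 40099\right)} = \frac{1}{-67 - 26066} = \frac{1}{-26133} = - \frac{1}{26133}$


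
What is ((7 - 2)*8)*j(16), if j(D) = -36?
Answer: -1440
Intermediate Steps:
((7 - 2)*8)*j(16) = ((7 - 2)*8)*(-36) = (5*8)*(-36) = 40*(-36) = -1440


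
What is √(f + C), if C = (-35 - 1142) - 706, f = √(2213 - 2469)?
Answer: √(-1883 + 16*I) ≈ 0.1844 + 43.394*I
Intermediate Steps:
f = 16*I (f = √(-256) = 16*I ≈ 16.0*I)
C = -1883 (C = -1177 - 706 = -1883)
√(f + C) = √(16*I - 1883) = √(-1883 + 16*I)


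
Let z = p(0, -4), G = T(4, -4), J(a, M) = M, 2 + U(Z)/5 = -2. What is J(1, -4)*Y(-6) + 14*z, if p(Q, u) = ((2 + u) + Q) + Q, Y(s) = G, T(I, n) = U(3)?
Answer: 52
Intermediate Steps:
U(Z) = -20 (U(Z) = -10 + 5*(-2) = -10 - 10 = -20)
T(I, n) = -20
G = -20
Y(s) = -20
p(Q, u) = 2 + u + 2*Q (p(Q, u) = (2 + Q + u) + Q = 2 + u + 2*Q)
z = -2 (z = 2 - 4 + 2*0 = 2 - 4 + 0 = -2)
J(1, -4)*Y(-6) + 14*z = -4*(-20) + 14*(-2) = 80 - 28 = 52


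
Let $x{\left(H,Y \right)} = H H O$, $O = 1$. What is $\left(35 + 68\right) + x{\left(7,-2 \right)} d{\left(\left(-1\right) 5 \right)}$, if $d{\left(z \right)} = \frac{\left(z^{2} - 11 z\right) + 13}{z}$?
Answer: $- \frac{4042}{5} \approx -808.4$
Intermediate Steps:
$x{\left(H,Y \right)} = H^{2}$ ($x{\left(H,Y \right)} = H H 1 = H^{2} \cdot 1 = H^{2}$)
$d{\left(z \right)} = \frac{13 + z^{2} - 11 z}{z}$
$\left(35 + 68\right) + x{\left(7,-2 \right)} d{\left(\left(-1\right) 5 \right)} = \left(35 + 68\right) + 7^{2} \left(-11 - 5 + \frac{13}{\left(-1\right) 5}\right) = 103 + 49 \left(-11 - 5 + \frac{13}{-5}\right) = 103 + 49 \left(-11 - 5 + 13 \left(- \frac{1}{5}\right)\right) = 103 + 49 \left(-11 - 5 - \frac{13}{5}\right) = 103 + 49 \left(- \frac{93}{5}\right) = 103 - \frac{4557}{5} = - \frac{4042}{5}$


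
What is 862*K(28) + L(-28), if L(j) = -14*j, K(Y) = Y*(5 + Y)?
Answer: 796880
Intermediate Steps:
862*K(28) + L(-28) = 862*(28*(5 + 28)) - 14*(-28) = 862*(28*33) + 392 = 862*924 + 392 = 796488 + 392 = 796880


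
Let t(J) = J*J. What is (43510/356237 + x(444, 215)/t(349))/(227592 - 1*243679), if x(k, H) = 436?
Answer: -5454880842/698015297378819 ≈ -7.8148e-6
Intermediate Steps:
t(J) = J²
(43510/356237 + x(444, 215)/t(349))/(227592 - 1*243679) = (43510/356237 + 436/(349²))/(227592 - 1*243679) = (43510*(1/356237) + 436/121801)/(227592 - 243679) = (43510/356237 + 436*(1/121801))/(-16087) = (43510/356237 + 436/121801)*(-1/16087) = (5454880842/43390022837)*(-1/16087) = -5454880842/698015297378819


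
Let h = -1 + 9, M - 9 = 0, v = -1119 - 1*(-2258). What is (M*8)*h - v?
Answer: -563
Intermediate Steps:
v = 1139 (v = -1119 + 2258 = 1139)
M = 9 (M = 9 + 0 = 9)
h = 8
(M*8)*h - v = (9*8)*8 - 1*1139 = 72*8 - 1139 = 576 - 1139 = -563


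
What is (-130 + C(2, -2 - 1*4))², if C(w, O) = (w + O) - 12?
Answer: 21316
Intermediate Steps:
C(w, O) = -12 + O + w (C(w, O) = (O + w) - 12 = -12 + O + w)
(-130 + C(2, -2 - 1*4))² = (-130 + (-12 + (-2 - 1*4) + 2))² = (-130 + (-12 + (-2 - 4) + 2))² = (-130 + (-12 - 6 + 2))² = (-130 - 16)² = (-146)² = 21316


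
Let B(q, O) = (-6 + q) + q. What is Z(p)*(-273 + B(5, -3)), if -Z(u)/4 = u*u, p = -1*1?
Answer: 1076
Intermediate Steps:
p = -1
Z(u) = -4*u² (Z(u) = -4*u*u = -4*u²)
B(q, O) = -6 + 2*q
Z(p)*(-273 + B(5, -3)) = (-4*(-1)²)*(-273 + (-6 + 2*5)) = (-4*1)*(-273 + (-6 + 10)) = -4*(-273 + 4) = -4*(-269) = 1076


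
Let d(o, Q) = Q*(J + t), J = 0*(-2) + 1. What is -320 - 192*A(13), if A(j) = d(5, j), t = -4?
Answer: 7168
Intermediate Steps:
J = 1 (J = 0 + 1 = 1)
d(o, Q) = -3*Q (d(o, Q) = Q*(1 - 4) = Q*(-3) = -3*Q)
A(j) = -3*j
-320 - 192*A(13) = -320 - (-576)*13 = -320 - 192*(-39) = -320 + 7488 = 7168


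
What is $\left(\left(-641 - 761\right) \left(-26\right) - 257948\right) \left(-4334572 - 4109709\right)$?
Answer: $1870374464376$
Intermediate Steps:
$\left(\left(-641 - 761\right) \left(-26\right) - 257948\right) \left(-4334572 - 4109709\right) = \left(\left(-1402\right) \left(-26\right) - 257948\right) \left(-8444281\right) = \left(36452 - 257948\right) \left(-8444281\right) = \left(-221496\right) \left(-8444281\right) = 1870374464376$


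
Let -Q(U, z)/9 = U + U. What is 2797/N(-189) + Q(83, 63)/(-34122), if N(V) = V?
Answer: -15859478/1074843 ≈ -14.755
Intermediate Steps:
Q(U, z) = -18*U (Q(U, z) = -9*(U + U) = -18*U)
2797/N(-189) + Q(83, 63)/(-34122) = 2797/(-189) - 18*83/(-34122) = 2797*(-1/189) - 1494*(-1/34122) = -2797/189 + 249/5687 = -15859478/1074843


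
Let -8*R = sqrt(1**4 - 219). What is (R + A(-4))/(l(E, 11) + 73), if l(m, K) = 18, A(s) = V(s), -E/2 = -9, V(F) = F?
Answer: -4/91 - I*sqrt(218)/728 ≈ -0.043956 - 0.020281*I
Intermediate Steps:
E = 18 (E = -2*(-9) = 18)
A(s) = s
R = -I*sqrt(218)/8 (R = -sqrt(1**4 - 219)/8 = -sqrt(1 - 219)/8 = -I*sqrt(218)/8 ≈ -1.8456*I)
(R + A(-4))/(l(E, 11) + 73) = (-I*sqrt(218)/8 - 4)/(18 + 73) = (-4 - I*sqrt(218)/8)/91 = (-4 - I*sqrt(218)/8)*(1/91) = -4/91 - I*sqrt(218)/728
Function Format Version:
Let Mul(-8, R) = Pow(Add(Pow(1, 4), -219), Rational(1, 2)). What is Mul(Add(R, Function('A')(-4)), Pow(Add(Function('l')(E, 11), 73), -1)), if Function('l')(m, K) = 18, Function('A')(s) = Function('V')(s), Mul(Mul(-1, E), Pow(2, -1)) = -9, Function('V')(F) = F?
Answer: Add(Rational(-4, 91), Mul(Rational(-1, 728), I, Pow(218, Rational(1, 2)))) ≈ Add(-0.043956, Mul(-0.020281, I))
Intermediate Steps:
E = 18 (E = Mul(-2, -9) = 18)
Function('A')(s) = s
R = Mul(Rational(-1, 8), I, Pow(218, Rational(1, 2))) (R = Mul(Rational(-1, 8), Pow(Add(Pow(1, 4), -219), Rational(1, 2))) = Mul(Rational(-1, 8), Pow(Add(1, -219), Rational(1, 2))) = Mul(Rational(-1, 8), Pow(-218, Rational(1, 2))) = Mul(Rational(-1, 8), Mul(I, Pow(218, Rational(1, 2)))) = Mul(Rational(-1, 8), I, Pow(218, Rational(1, 2))) ≈ Mul(-1.8456, I))
Mul(Add(R, Function('A')(-4)), Pow(Add(Function('l')(E, 11), 73), -1)) = Mul(Add(Mul(Rational(-1, 8), I, Pow(218, Rational(1, 2))), -4), Pow(Add(18, 73), -1)) = Mul(Add(-4, Mul(Rational(-1, 8), I, Pow(218, Rational(1, 2)))), Pow(91, -1)) = Mul(Add(-4, Mul(Rational(-1, 8), I, Pow(218, Rational(1, 2)))), Rational(1, 91)) = Add(Rational(-4, 91), Mul(Rational(-1, 728), I, Pow(218, Rational(1, 2))))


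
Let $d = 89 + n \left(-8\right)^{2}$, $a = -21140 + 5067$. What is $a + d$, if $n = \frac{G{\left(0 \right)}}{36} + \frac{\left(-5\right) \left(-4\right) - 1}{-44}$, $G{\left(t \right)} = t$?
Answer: $- \frac{176128}{11} \approx -16012.0$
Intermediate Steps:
$n = - \frac{19}{44}$ ($n = \frac{0}{36} + \frac{\left(-5\right) \left(-4\right) - 1}{-44} = 0 \cdot \frac{1}{36} + \left(20 - 1\right) \left(- \frac{1}{44}\right) = 0 + 19 \left(- \frac{1}{44}\right) = 0 - \frac{19}{44} = - \frac{19}{44} \approx -0.43182$)
$a = -16073$
$d = \frac{675}{11}$ ($d = 89 - \frac{19 \left(-8\right)^{2}}{44} = 89 - \frac{304}{11} = \frac{675}{11} \approx 61.364$)
$a + d = -16073 + \frac{675}{11} = - \frac{176128}{11}$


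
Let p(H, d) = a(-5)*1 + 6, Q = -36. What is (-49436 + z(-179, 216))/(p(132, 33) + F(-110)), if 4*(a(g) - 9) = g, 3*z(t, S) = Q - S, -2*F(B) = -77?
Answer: -198080/209 ≈ -947.75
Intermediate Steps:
F(B) = 77/2 (F(B) = -½*(-77) = 77/2)
z(t, S) = -12 - S/3 (z(t, S) = (-36 - S)/3 = -12 - S/3)
a(g) = 9 + g/4
p(H, d) = 55/4 (p(H, d) = (9 + (¼)*(-5))*1 + 6 = (9 - 5/4)*1 + 6 = (31/4)*1 + 6 = 31/4 + 6 = 55/4)
(-49436 + z(-179, 216))/(p(132, 33) + F(-110)) = (-49436 + (-12 - ⅓*216))/(55/4 + 77/2) = (-49436 + (-12 - 72))/(209/4) = (-49436 - 84)*(4/209) = -49520*4/209 = -198080/209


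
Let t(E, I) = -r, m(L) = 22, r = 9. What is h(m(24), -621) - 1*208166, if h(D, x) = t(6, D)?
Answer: -208175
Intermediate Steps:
t(E, I) = -9 (t(E, I) = -1*9 = -9)
h(D, x) = -9
h(m(24), -621) - 1*208166 = -9 - 1*208166 = -9 - 208166 = -208175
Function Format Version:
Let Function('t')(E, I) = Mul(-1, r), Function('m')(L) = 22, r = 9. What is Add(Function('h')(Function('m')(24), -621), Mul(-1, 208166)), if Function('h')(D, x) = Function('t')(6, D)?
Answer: -208175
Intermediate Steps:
Function('t')(E, I) = -9 (Function('t')(E, I) = Mul(-1, 9) = -9)
Function('h')(D, x) = -9
Add(Function('h')(Function('m')(24), -621), Mul(-1, 208166)) = Add(-9, Mul(-1, 208166)) = Add(-9, -208166) = -208175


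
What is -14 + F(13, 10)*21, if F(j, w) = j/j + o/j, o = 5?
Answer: 196/13 ≈ 15.077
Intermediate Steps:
F(j, w) = 1 + 5/j (F(j, w) = j/j + 5/j = 1 + 5/j)
-14 + F(13, 10)*21 = -14 + ((5 + 13)/13)*21 = -14 + ((1/13)*18)*21 = -14 + (18/13)*21 = -14 + 378/13 = 196/13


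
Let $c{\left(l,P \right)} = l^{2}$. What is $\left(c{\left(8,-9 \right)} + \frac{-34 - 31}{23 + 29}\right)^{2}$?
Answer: $\frac{63001}{16} \approx 3937.6$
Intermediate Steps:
$\left(c{\left(8,-9 \right)} + \frac{-34 - 31}{23 + 29}\right)^{2} = \left(8^{2} + \frac{-34 - 31}{23 + 29}\right)^{2} = \left(64 - \frac{65}{52}\right)^{2} = \left(64 - \frac{5}{4}\right)^{2} = \left(\frac{251}{4}\right)^{2} = \frac{63001}{16}$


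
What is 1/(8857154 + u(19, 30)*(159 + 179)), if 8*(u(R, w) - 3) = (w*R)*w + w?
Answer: 2/19163821 ≈ 1.0436e-7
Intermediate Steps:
u(R, w) = 3 + w/8 + R*w²/8 (u(R, w) = 3 + ((w*R)*w + w)/8 = 3 + ((R*w)*w + w)/8 = 3 + (R*w² + w)/8 = 3 + (w + R*w²)/8 = 3 + (w/8 + R*w²/8) = 3 + w/8 + R*w²/8)
1/(8857154 + u(19, 30)*(159 + 179)) = 1/(8857154 + (3 + (⅛)*30 + (⅛)*19*30²)*(159 + 179)) = 1/(8857154 + (3 + 15/4 + (⅛)*19*900)*338) = 1/(8857154 + (3 + 15/4 + 4275/2)*338) = 1/(8857154 + (8577/4)*338) = 1/(8857154 + 1449513/2) = 1/(19163821/2) = 2/19163821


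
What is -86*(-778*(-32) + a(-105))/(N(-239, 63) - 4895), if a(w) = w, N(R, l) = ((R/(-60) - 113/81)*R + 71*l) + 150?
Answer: 3453882120/1442767 ≈ 2393.9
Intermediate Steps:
N(R, l) = 150 + 71*l + R*(-113/81 - R/60) (N(R, l) = ((R*(-1/60) - 113*1/81)*R + 71*l) + 150 = ((-R/60 - 113/81)*R + 71*l) + 150 = ((-113/81 - R/60)*R + 71*l) + 150 = (R*(-113/81 - R/60) + 71*l) + 150 = (71*l + R*(-113/81 - R/60)) + 150 = 150 + 71*l + R*(-113/81 - R/60))
-86*(-778*(-32) + a(-105))/(N(-239, 63) - 4895) = -86*(-778*(-32) - 105)/((150 + 71*63 - 113/81*(-239) - 1/60*(-239)**2) - 4895) = -86*(24896 - 105)/((150 + 4473 + 27007/81 - 1/60*57121) - 4895) = -2132026/((150 + 4473 + 27007/81 - 57121/60) - 4895) = -2132026/(6487133/1620 - 4895) = -2132026/(-1442767/1620) = -2132026*(-1620)/1442767 = -86*(-40161420/1442767) = 3453882120/1442767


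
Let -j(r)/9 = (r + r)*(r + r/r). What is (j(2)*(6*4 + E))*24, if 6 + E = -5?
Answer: -33696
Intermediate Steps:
E = -11 (E = -6 - 5 = -11)
j(r) = -18*r*(1 + r) (j(r) = -9*(r + r)*(r + r/r) = -9*2*r*(r + 1) = -9*2*r*(1 + r) = -18*r*(1 + r))
(j(2)*(6*4 + E))*24 = ((-18*2*(1 + 2))*(6*4 - 11))*24 = ((-18*2*3)*(24 - 11))*24 = -108*13*24 = -1404*24 = -33696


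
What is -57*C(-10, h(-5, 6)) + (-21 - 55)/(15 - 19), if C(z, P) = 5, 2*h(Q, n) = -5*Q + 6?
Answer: -266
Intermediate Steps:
h(Q, n) = 3 - 5*Q/2 (h(Q, n) = (-5*Q + 6)/2 = (6 - 5*Q)/2 = 3 - 5*Q/2)
-57*C(-10, h(-5, 6)) + (-21 - 55)/(15 - 19) = -57*5 + (-21 - 55)/(15 - 19) = -285 - 76/(-4) = -285 - 76*(-1/4) = -285 + 19 = -266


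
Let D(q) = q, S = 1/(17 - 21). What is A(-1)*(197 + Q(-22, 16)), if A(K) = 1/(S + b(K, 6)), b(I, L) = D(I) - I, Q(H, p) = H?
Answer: -700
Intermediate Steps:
S = -¼ (S = 1/(-4) = -¼ ≈ -0.25000)
b(I, L) = 0 (b(I, L) = I - I = 0)
A(K) = -4 (A(K) = 1/(-¼ + 0) = 1/(-¼) = -4)
A(-1)*(197 + Q(-22, 16)) = -4*(197 - 22) = -4*175 = -700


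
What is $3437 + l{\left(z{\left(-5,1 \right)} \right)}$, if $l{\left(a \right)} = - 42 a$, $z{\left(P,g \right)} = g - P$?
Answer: $3185$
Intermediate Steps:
$3437 + l{\left(z{\left(-5,1 \right)} \right)} = 3437 - 42 \left(1 - -5\right) = 3437 - 42 \left(1 + 5\right) = 3437 - 252 = 3185$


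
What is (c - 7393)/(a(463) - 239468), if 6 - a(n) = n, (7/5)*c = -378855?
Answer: 1946026/1679475 ≈ 1.1587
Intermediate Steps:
c = -1894275/7 (c = (5/7)*(-378855) = -1894275/7 ≈ -2.7061e+5)
a(n) = 6 - n
(c - 7393)/(a(463) - 239468) = (-1894275/7 - 7393)/((6 - 1*463) - 239468) = -1946026/(7*((6 - 463) - 239468)) = -1946026/(7*(-457 - 239468)) = -1946026/7/(-239925) = -1946026/7*(-1/239925) = 1946026/1679475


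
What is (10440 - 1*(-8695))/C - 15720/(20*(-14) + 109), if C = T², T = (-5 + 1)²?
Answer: 2432135/14592 ≈ 166.68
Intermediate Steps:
T = 16 (T = (-4)² = 16)
C = 256 (C = 16² = 256)
(10440 - 1*(-8695))/C - 15720/(20*(-14) + 109) = (10440 - 1*(-8695))/256 - 15720/(20*(-14) + 109) = (10440 + 8695)*(1/256) - 15720/(-280 + 109) = 19135*(1/256) - 15720/(-171) = 19135/256 - 15720*(-1/171) = 19135/256 + 5240/57 = 2432135/14592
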